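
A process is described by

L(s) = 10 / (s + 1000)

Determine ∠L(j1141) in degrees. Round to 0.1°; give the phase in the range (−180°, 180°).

-48.8°

Substitute s = j1141:
Numerator: 10 = 10 + j0
Denominator: (j1141) + 1000 = 1000 + j1141
|N| = √(10² + 0²) ≈ 10, ∠N ≈ 0.00°
|D| = √(1000² + 1141²) ≈ 1517.2, ∠D ≈ 48.77°
∠L = 0.00° − 48.77° = -48.77°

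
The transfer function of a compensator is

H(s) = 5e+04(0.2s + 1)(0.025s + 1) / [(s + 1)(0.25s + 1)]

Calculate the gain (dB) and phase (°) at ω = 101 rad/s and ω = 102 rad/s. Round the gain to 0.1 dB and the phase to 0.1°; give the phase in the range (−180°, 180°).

At ω = 101 rad/s:
zero (1 + j101·0.2) = 1 + j20.2 → |·| ≈ 20.225, ∠ ≈ 87.17°
zero (1 + j101·0.025) = 1 + j2.525 → |·| ≈ 2.7158, ∠ ≈ 68.39°
pole (1 + j101·1) = 1 + j101 → |·| ≈ 101, ∠ ≈ 89.43°
pole (1 + j101·0.25) = 1 + j25.25 → |·| ≈ 25.27, ∠ ≈ 87.73°
|H| = 5e+04 · 20.225 · 2.7158 / (101 · 25.27) ≈ 1076
Gain = 20 log₁₀(1076) ≈ 60.64 dB
∠H = (87.17° + 68.39°) − (89.43° + 87.73°) = -21.60°

At ω = 102 rad/s:
zero (1 + j102·0.2) = 1 + j20.4 → |·| ≈ 20.424, ∠ ≈ 87.19°
zero (1 + j102·0.025) = 1 + j2.55 → |·| ≈ 2.7391, ∠ ≈ 68.59°
pole (1 + j102·1) = 1 + j102 → |·| ≈ 102, ∠ ≈ 89.44°
pole (1 + j102·0.25) = 1 + j25.5 → |·| ≈ 25.52, ∠ ≈ 87.75°
|H| = 5e+04 · 20.424 · 2.7391 / (102 · 25.52) ≈ 1074.6
Gain = 20 log₁₀(1074.6) ≈ 60.62 dB
∠H = (87.19° + 68.59°) − (89.44° + 87.75°) = -21.41°

ω = 101: 60.6 dB, -21.6°; ω = 102: 60.6 dB, -21.4°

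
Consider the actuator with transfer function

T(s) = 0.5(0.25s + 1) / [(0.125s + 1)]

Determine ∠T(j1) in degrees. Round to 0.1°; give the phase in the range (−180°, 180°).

At ω = 1 rad/s:
zero (1 + j1·0.25) = 1 + j0.25 → |·| ≈ 1.0308, ∠ ≈ 14.04°
pole (1 + j1·0.125) = 1 + j0.125 → |·| ≈ 1.0078, ∠ ≈ 7.13°
∠T = (14.04°) − (7.13°) = 6.91°

6.9°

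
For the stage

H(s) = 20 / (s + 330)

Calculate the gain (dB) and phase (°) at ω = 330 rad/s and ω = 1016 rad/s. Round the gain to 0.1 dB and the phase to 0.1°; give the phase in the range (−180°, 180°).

ω = 330: -27.4 dB, -45.0°; ω = 1016: -34.6 dB, -72.0°

At s = jω = j330:
pole (s+330): 330 + j330 → |·| = √(330²+330²) = √217800 ≈ 466.69, ∠ = arctan(330/330) ≈ 45.00°
|H| = 20 / 466.69 ≈ 0.042855
Gain = 20 log₁₀(0.042855) ≈ -27.36 dB
∠H = 0.00° − 45.00° = -45.00°

At s = jω = j1016:
pole (s+330): 330 + j1016 → |·| = √(330²+1016²) = √1141156 ≈ 1068.2, ∠ = arctan(1016/330) ≈ 72.01°
|H| = 20 / 1068.2 ≈ 0.018723
Gain = 20 log₁₀(0.018723) ≈ -34.55 dB
∠H = 0.00° − 72.01° = -72.01°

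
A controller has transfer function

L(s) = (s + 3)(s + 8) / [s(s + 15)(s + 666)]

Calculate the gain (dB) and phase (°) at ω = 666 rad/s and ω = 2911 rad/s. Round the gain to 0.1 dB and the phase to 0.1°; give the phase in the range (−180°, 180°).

ω = 666: -59.5 dB, -44.7°; ω = 2911: -69.5 dB, -77.0°

At s = jω = j666:
zero (s+3): 3 + j666 → |·| = √(3²+666²) = √443565 ≈ 666.01, ∠ = arctan(666/3) ≈ 89.74°
zero (s+8): 8 + j666 → |·| = √(8²+666²) = √443620 ≈ 666.05, ∠ = arctan(666/8) ≈ 89.31°
pole (s+15): 15 + j666 → |·| = √(15²+666²) = √443781 ≈ 666.17, ∠ = arctan(666/15) ≈ 88.71°
pole (s+666): 666 + j666 → |·| = √(666²+666²) = √887112 ≈ 941.87, ∠ = arctan(666/666) ≈ 45.00°
pole at origin: |s| = 666, ∠ = 90.00° (in denominator)
|L| = 1 · 4.436e+05 / 4.1788e+08 ≈ 0.0010615
Gain = 20 log₁₀(0.0010615) ≈ -59.48 dB
∠L = 179.05° − 223.71° = -44.66°

At s = jω = j2911:
zero (s+3): 3 + j2911 → |·| = √(3²+2911²) = √8473930 ≈ 2911, ∠ = arctan(2911/3) ≈ 89.94°
zero (s+8): 8 + j2911 → |·| = √(8²+2911²) = √8473985 ≈ 2911, ∠ = arctan(2911/8) ≈ 89.84°
pole (s+15): 15 + j2911 → |·| = √(15²+2911²) = √8474146 ≈ 2911, ∠ = arctan(2911/15) ≈ 89.70°
pole (s+666): 666 + j2911 → |·| = √(666²+2911²) = √8917477 ≈ 2986.2, ∠ = arctan(2911/666) ≈ 77.11°
pole at origin: |s| = 2911, ∠ = 90.00° (in denominator)
|L| = 1 · 8.4739e+06 / 2.5305e+10 ≈ 0.00033487
Gain = 20 log₁₀(0.00033487) ≈ -69.50 dB
∠L = 179.78° − 256.81° = -77.03°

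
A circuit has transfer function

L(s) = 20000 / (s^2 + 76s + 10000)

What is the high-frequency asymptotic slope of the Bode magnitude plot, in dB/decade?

Each pole contributes −20 dB/decade at high frequency; each zero contributes +20 dB/decade.
Net: 0 zero(s) − 2 pole(s) → -40 dB/decade.

-40 dB/decade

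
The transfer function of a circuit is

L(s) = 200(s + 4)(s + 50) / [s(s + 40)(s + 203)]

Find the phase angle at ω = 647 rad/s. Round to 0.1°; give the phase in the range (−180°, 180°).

At s = jω = j647:
zero (s+4): 4 + j647 → |·| = √(4²+647²) = √418625 ≈ 647.01, ∠ = arctan(647/4) ≈ 89.65°
zero (s+50): 50 + j647 → |·| = √(50²+647²) = √421109 ≈ 648.93, ∠ = arctan(647/50) ≈ 85.58°
pole (s+40): 40 + j647 → |·| = √(40²+647²) = √420209 ≈ 648.24, ∠ = arctan(647/40) ≈ 86.46°
pole (s+203): 203 + j647 → |·| = √(203²+647²) = √459818 ≈ 678.1, ∠ = arctan(647/203) ≈ 72.58°
pole at origin: |s| = 647, ∠ = 90.00° (in denominator)
∠L = 175.23° − 249.04° = -73.81°

-73.8°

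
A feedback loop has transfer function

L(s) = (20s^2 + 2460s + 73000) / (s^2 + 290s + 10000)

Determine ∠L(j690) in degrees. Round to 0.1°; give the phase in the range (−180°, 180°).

Substitute s = j690:
Numerator: 20(j690)^2 + 2460(j690) + 73000 = -9449000 + j1697400
Denominator: (j690)^2 + 290(j690) + 10000 = -466100 + j200100
|N| = √(9449000² + 1697400²) ≈ 9.6002e+06, ∠N ≈ 169.82°
|D| = √(466100² + 200100²) ≈ 5.0724e+05, ∠D ≈ 156.77°
∠L = 169.82° − 156.77° = 13.05°

13.1°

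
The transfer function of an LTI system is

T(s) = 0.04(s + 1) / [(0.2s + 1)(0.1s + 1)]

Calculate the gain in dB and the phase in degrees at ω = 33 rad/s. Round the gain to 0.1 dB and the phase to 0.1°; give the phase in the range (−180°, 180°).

At ω = 33 rad/s:
zero (1 + j33·1) = 1 + j33 → |·| ≈ 33.015, ∠ ≈ 88.26°
pole (1 + j33·0.2) = 1 + j6.6 → |·| ≈ 6.6753, ∠ ≈ 81.38°
pole (1 + j33·0.1) = 1 + j3.3 → |·| ≈ 3.4482, ∠ ≈ 73.14°
|T| = 0.04 · 33.015 / (6.6753 · 3.4482) ≈ 0.057373
Gain = 20 log₁₀(0.057373) ≈ -24.83 dB
∠T = (88.26°) − (81.38° + 73.14°) = -66.26°

-24.8 dB, -66.3°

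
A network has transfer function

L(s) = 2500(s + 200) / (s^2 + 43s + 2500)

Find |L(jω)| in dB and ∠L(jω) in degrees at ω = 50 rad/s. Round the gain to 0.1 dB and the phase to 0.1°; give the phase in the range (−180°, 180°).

At s = jω = j50:
zero (s+200): 200 + j50 → |·| = √(200²+50²) = √42500 ≈ 206.16, ∠ = arctan(50/200) ≈ 14.04°
quadratic: (j50)² + 43·j50 + 2500 = 0 + j2150 → |·| ≈ 2150, ∠ ≈ 90.00°
|L| = 2500 · 206.16 / 2150 ≈ 239.72
Gain = 20 log₁₀(239.72) ≈ 47.59 dB
∠L = 14.04° − 90.00° = -75.96°

47.6 dB, -76.0°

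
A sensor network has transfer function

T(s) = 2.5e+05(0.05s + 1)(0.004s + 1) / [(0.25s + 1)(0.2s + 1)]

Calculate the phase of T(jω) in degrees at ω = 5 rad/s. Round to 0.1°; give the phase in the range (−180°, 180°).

-81.2°

At ω = 5 rad/s:
zero (1 + j5·0.05) = 1 + j0.25 → |·| ≈ 1.0308, ∠ ≈ 14.04°
zero (1 + j5·0.004) = 1 + j0.02 → |·| ≈ 1.0002, ∠ ≈ 1.15°
pole (1 + j5·0.25) = 1 + j1.25 → |·| ≈ 1.6008, ∠ ≈ 51.34°
pole (1 + j5·0.2) = 1 + j1 → |·| ≈ 1.4142, ∠ ≈ 45.00°
∠T = (14.04° + 1.15°) − (51.34° + 45.00°) = -81.15°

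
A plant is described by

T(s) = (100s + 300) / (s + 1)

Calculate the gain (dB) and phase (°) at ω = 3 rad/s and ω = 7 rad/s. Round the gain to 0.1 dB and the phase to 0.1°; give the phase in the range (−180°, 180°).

ω = 3: 42.6 dB, -26.6°; ω = 7: 40.6 dB, -15.1°

Substitute s = j3:
Numerator: 100(j3) + 300 = 300 + j300
Denominator: (j3) + 1 = 1 + j3
|N| = √(300² + 300²) ≈ 424.26, ∠N ≈ 45.00°
|D| = √(1² + 3²) ≈ 3.1623, ∠D ≈ 71.57°
|T| = 424.26 / 3.1623 ≈ 134.16
Gain = 20 log₁₀(134.16) ≈ 42.55 dB
∠T = 45.00° − 71.57° = -26.57°

Substitute s = j7:
Numerator: 100(j7) + 300 = 300 + j700
Denominator: (j7) + 1 = 1 + j7
|N| = √(300² + 700²) ≈ 761.58, ∠N ≈ 66.80°
|D| = √(1² + 7²) ≈ 7.0711, ∠D ≈ 81.87°
|T| = 761.58 / 7.0711 ≈ 107.7
Gain = 20 log₁₀(107.7) ≈ 40.64 dB
∠T = 66.80° − 81.87° = -15.07°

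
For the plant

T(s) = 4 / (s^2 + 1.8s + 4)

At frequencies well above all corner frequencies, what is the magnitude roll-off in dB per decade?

-40 dB/decade

Each pole contributes −20 dB/decade at high frequency; each zero contributes +20 dB/decade.
Net: 0 zero(s) − 2 pole(s) → -40 dB/decade.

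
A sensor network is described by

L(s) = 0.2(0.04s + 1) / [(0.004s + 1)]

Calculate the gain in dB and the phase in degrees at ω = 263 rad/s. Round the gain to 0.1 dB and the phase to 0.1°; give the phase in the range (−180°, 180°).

3.3 dB, 38.1°

At ω = 263 rad/s:
zero (1 + j263·0.04) = 1 + j10.52 → |·| ≈ 10.567, ∠ ≈ 84.57°
pole (1 + j263·0.004) = 1 + j1.052 → |·| ≈ 1.4514, ∠ ≈ 46.45°
|L| = 0.2 · 10.567 / (1.4514) ≈ 1.4561
Gain = 20 log₁₀(1.4561) ≈ 3.26 dB
∠L = (84.57°) − (46.45°) = 38.12°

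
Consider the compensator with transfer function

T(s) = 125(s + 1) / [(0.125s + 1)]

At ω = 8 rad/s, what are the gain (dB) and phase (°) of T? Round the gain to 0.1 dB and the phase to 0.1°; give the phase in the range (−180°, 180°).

At ω = 8 rad/s:
zero (1 + j8·1) = 1 + j8 → |·| ≈ 8.0623, ∠ ≈ 82.87°
pole (1 + j8·0.125) = 1 + j1 → |·| ≈ 1.4142, ∠ ≈ 45.00°
|T| = 125 · 8.0623 / (1.4142) ≈ 712.62
Gain = 20 log₁₀(712.62) ≈ 57.06 dB
∠T = (82.87°) − (45.00°) = 37.87°

57.1 dB, 37.9°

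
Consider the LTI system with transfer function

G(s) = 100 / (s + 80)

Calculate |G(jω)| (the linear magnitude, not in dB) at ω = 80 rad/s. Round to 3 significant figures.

At s = jω = j80:
pole (s+80): 80 + j80 → |·| = √(80²+80²) = √12800 ≈ 113.14, ∠ = arctan(80/80) ≈ 45.00°
|G| = 100 / 113.14 ≈ 0.88386

0.884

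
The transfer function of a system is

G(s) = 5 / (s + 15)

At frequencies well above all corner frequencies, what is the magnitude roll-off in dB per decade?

-20 dB/decade

Each pole contributes −20 dB/decade at high frequency; each zero contributes +20 dB/decade.
Net: 0 zero(s) − 1 pole(s) → -20 dB/decade.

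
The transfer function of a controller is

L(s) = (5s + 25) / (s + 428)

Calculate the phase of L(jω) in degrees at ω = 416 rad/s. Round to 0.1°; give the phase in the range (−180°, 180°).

45.1°

Substitute s = j416:
Numerator: 5(j416) + 25 = 25 + j2080
Denominator: (j416) + 428 = 428 + j416
|N| = √(25² + 2080²) ≈ 2080.2, ∠N ≈ 89.31°
|D| = √(428² + 416²) ≈ 596.86, ∠D ≈ 44.19°
∠L = 89.31° − 44.19° = 45.12°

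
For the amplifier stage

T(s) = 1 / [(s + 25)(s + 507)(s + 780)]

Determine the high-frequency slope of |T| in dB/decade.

-60 dB/decade

Each pole contributes −20 dB/decade at high frequency; each zero contributes +20 dB/decade.
Net: 0 zero(s) − 3 pole(s) → -60 dB/decade.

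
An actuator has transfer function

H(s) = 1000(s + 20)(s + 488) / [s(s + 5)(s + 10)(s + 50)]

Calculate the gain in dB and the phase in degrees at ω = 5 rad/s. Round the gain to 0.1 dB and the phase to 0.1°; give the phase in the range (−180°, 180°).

At s = jω = j5:
zero (s+20): 20 + j5 → |·| = √(20²+5²) = √425 ≈ 20.616, ∠ = arctan(5/20) ≈ 14.04°
zero (s+488): 488 + j5 → |·| = √(488²+5²) = √238169 ≈ 488.03, ∠ = arctan(5/488) ≈ 0.59°
pole (s+5): 5 + j5 → |·| = √(5²+5²) = √50 ≈ 7.0711, ∠ = arctan(5/5) ≈ 45.00°
pole (s+10): 10 + j5 → |·| = √(10²+5²) = √125 ≈ 11.18, ∠ = arctan(5/10) ≈ 26.57°
pole (s+50): 50 + j5 → |·| = √(50²+5²) = √2525 ≈ 50.249, ∠ = arctan(5/50) ≈ 5.71°
pole at origin: |s| = 5, ∠ = 90.00° (in denominator)
|H| = 1000 · 10061 / 19862 ≈ 506.55
Gain = 20 log₁₀(506.55) ≈ 54.09 dB
∠H = 14.63° − 167.28° = -152.65°

54.1 dB, -152.7°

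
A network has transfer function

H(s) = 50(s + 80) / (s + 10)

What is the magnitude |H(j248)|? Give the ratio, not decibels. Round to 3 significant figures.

At s = jω = j248:
zero (s+80): 80 + j248 → |·| = √(80²+248²) = √67904 ≈ 260.58, ∠ = arctan(248/80) ≈ 72.12°
pole (s+10): 10 + j248 → |·| = √(10²+248²) = √61604 ≈ 248.2, ∠ = arctan(248/10) ≈ 87.69°
|H| = 50 · 260.58 / 248.2 ≈ 52.494

52.5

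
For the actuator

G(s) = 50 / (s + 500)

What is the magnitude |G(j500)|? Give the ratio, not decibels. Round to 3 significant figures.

Substitute s = j500:
Numerator: 50 = 50 + j0
Denominator: (j500) + 500 = 500 + j500
|N| = √(50² + 0²) ≈ 50, ∠N ≈ 0.00°
|D| = √(500² + 500²) ≈ 707.11, ∠D ≈ 45.00°
|G| = 50 / 707.11 ≈ 0.07071

0.0707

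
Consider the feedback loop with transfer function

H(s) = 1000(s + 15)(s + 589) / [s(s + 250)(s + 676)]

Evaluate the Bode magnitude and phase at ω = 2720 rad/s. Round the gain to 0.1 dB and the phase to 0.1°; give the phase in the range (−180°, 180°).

-8.8 dB, -83.3°

At s = jω = j2720:
zero (s+15): 15 + j2720 → |·| = √(15²+2720²) = √7398625 ≈ 2720, ∠ = arctan(2720/15) ≈ 89.68°
zero (s+589): 589 + j2720 → |·| = √(589²+2720²) = √7745321 ≈ 2783, ∠ = arctan(2720/589) ≈ 77.78°
pole (s+250): 250 + j2720 → |·| = √(250²+2720²) = √7460900 ≈ 2731.5, ∠ = arctan(2720/250) ≈ 84.75°
pole (s+676): 676 + j2720 → |·| = √(676²+2720²) = √7855376 ≈ 2802.7, ∠ = arctan(2720/676) ≈ 76.04°
pole at origin: |s| = 2720, ∠ = 90.00° (in denominator)
|H| = 1000 · 7.5698e+06 / 2.0823e+10 ≈ 0.36353
Gain = 20 log₁₀(0.36353) ≈ -8.79 dB
∠H = 167.46° − 250.79° = -83.33°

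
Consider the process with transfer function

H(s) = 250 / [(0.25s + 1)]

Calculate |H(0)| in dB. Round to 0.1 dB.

48.0 dB

H(0) = 250 · 1 / 1 = 250
20 log₁₀(250) ≈ 47.96 dB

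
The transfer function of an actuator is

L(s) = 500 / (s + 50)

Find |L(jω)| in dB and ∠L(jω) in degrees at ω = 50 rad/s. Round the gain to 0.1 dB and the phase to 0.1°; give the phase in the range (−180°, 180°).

17.0 dB, -45.0°

At s = jω = j50:
pole (s+50): 50 + j50 → |·| = √(50²+50²) = √5000 ≈ 70.711, ∠ = arctan(50/50) ≈ 45.00°
|L| = 500 / 70.711 ≈ 7.071
Gain = 20 log₁₀(7.071) ≈ 16.99 dB
∠L = 0.00° − 45.00° = -45.00°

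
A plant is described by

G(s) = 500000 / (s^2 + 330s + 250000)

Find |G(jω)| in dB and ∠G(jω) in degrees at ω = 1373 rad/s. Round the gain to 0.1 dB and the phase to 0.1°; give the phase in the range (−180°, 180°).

At s = jω = j1373:
quadratic: (j1373)² + 330·j1373 + 250000 = -1635129 + j453090 → |·| ≈ 1.6967e+06, ∠ ≈ 164.51°
|G| = 500000 / 1.6967e+06 ≈ 0.29469
Gain = 20 log₁₀(0.29469) ≈ -10.61 dB
∠G = 0.00° − 164.51° = -164.51°

-10.6 dB, -164.5°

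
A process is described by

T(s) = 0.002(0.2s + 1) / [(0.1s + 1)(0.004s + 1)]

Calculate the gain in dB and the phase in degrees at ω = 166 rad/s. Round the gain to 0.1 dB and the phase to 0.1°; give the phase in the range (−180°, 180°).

At ω = 166 rad/s:
zero (1 + j166·0.2) = 1 + j33.2 → |·| ≈ 33.215, ∠ ≈ 88.27°
pole (1 + j166·0.1) = 1 + j16.6 → |·| ≈ 16.63, ∠ ≈ 86.55°
pole (1 + j166·0.004) = 1 + j0.664 → |·| ≈ 1.2004, ∠ ≈ 33.58°
|T| = 0.002 · 33.215 / (16.63 · 1.2004) ≈ 0.0033277
Gain = 20 log₁₀(0.0033277) ≈ -49.56 dB
∠T = (88.27°) − (86.55° + 33.58°) = -31.86°

-49.6 dB, -31.9°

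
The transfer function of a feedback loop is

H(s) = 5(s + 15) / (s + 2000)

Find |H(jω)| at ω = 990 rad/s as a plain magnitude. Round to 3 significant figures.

2.22

At s = jω = j990:
zero (s+15): 15 + j990 → |·| = √(15²+990²) = √980325 ≈ 990.11, ∠ = arctan(990/15) ≈ 89.13°
pole (s+2000): 2000 + j990 → |·| = √(2000²+990²) = √4980100 ≈ 2231.6, ∠ = arctan(990/2000) ≈ 26.34°
|H| = 5 · 990.11 / 2231.6 ≈ 2.2184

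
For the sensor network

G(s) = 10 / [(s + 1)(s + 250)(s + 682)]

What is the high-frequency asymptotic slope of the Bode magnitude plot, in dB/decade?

Each pole contributes −20 dB/decade at high frequency; each zero contributes +20 dB/decade.
Net: 0 zero(s) − 3 pole(s) → -60 dB/decade.

-60 dB/decade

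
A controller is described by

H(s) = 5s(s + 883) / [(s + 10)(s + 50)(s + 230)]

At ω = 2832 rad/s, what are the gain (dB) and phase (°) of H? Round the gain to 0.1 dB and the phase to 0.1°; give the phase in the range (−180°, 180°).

-54.7 dB, -101.5°

At s = jω = j2832:
zero (s+883): 883 + j2832 → |·| = √(883²+2832²) = √8799913 ≈ 2966.5, ∠ = arctan(2832/883) ≈ 72.68°
zero at origin: s = j2832 → |·| = 2832, ∠ = 90.00°
pole (s+10): 10 + j2832 → |·| = √(10²+2832²) = √8020324 ≈ 2832, ∠ = arctan(2832/10) ≈ 89.80°
pole (s+50): 50 + j2832 → |·| = √(50²+2832²) = √8022724 ≈ 2832.4, ∠ = arctan(2832/50) ≈ 88.99°
pole (s+230): 230 + j2832 → |·| = √(230²+2832²) = √8073124 ≈ 2841.3, ∠ = arctan(2832/230) ≈ 85.36°
|H| = 5 · 8.4011e+06 / 2.2791e+10 ≈ 0.0018431
Gain = 20 log₁₀(0.0018431) ≈ -54.69 dB
∠H = 162.68° − 264.15° = -101.47°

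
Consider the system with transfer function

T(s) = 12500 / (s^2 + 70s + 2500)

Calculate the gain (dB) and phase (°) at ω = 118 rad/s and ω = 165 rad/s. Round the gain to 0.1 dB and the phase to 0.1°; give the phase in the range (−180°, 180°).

At s = jω = j118:
quadratic: (j118)² + 70·j118 + 2500 = -11424 + j8260 → |·| ≈ 14097, ∠ ≈ 144.13°
|T| = 12500 / 14097 ≈ 0.88671
Gain = 20 log₁₀(0.88671) ≈ -1.04 dB
∠T = 0.00° − 144.13° = -144.13°

At s = jω = j165:
quadratic: (j165)² + 70·j165 + 2500 = -24725 + j11550 → |·| ≈ 27290, ∠ ≈ 154.96°
|T| = 12500 / 27290 ≈ 0.45804
Gain = 20 log₁₀(0.45804) ≈ -6.78 dB
∠T = 0.00° − 154.96° = -154.96°

ω = 118: -1.0 dB, -144.1°; ω = 165: -6.8 dB, -155.0°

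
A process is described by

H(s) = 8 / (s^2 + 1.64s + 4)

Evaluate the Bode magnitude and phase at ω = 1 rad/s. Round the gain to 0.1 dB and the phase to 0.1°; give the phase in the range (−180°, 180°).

7.4 dB, -28.7°

At s = jω = j1:
quadratic: (j1)² + 1.64·j1 + 4 = 3 + j1.64 → |·| ≈ 3.419, ∠ ≈ 28.66°
|H| = 8 / 3.419 ≈ 2.3399
Gain = 20 log₁₀(2.3399) ≈ 7.38 dB
∠H = 0.00° − 28.66° = -28.66°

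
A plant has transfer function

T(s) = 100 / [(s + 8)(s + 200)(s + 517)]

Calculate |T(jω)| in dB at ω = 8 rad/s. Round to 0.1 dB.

-81.4 dB

At s = jω = j8:
pole (s+8): 8 + j8 → |·| = √(8²+8²) = √128 ≈ 11.314, ∠ = arctan(8/8) ≈ 45.00°
pole (s+200): 200 + j8 → |·| = √(200²+8²) = √40064 ≈ 200.16, ∠ = arctan(8/200) ≈ 2.29°
pole (s+517): 517 + j8 → |·| = √(517²+8²) = √267353 ≈ 517.06, ∠ = arctan(8/517) ≈ 0.89°
|T| = 100 / 1.1709e+06 ≈ 8.5404e-05
Gain = 20 log₁₀(8.5404e-05) ≈ -81.37 dB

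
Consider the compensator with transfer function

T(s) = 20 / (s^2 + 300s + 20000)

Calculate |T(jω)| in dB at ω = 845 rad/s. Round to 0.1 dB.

-91.4 dB

Substitute s = j845:
Numerator: 20 = 20 + j0
Denominator: (j845)^2 + 300(j845) + 20000 = -694025 + j253500
|N| = √(20² + 0²) ≈ 20, ∠N ≈ 0.00°
|D| = √(694025² + 253500²) ≈ 7.3887e+05, ∠D ≈ 159.93°
|T| = 20 / 7.3887e+05 ≈ 2.7068e-05
Gain = 20 log₁₀(2.7068e-05) ≈ -91.35 dB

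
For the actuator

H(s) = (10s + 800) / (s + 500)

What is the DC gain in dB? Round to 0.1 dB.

4.1 dB

H(0) = 800 / 500 = 1.6
20 log₁₀(1.6) ≈ 4.08 dB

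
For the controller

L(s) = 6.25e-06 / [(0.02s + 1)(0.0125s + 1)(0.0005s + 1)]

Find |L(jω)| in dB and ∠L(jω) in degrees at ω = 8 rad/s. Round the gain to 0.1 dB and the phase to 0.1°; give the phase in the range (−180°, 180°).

-104.2 dB, -15.0°

At ω = 8 rad/s:
pole (1 + j8·0.02) = 1 + j0.16 → |·| ≈ 1.0127, ∠ ≈ 9.09°
pole (1 + j8·0.0125) = 1 + j0.1 → |·| ≈ 1.005, ∠ ≈ 5.71°
pole (1 + j8·0.0005) = 1 + j0.004 → |·| ≈ 1, ∠ ≈ 0.23°
|L| = 6.25e-06 · 1 / (1.0127 · 1.005 · 1) ≈ 6.1409e-06
Gain = 20 log₁₀(6.1409e-06) ≈ -104.24 dB
∠L = (0°) − (9.09° + 5.71° + 0.23°) = -15.03°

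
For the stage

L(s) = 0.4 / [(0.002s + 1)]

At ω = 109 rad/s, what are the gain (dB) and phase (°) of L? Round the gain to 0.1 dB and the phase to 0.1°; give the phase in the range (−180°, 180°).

-8.2 dB, -12.3°

At ω = 109 rad/s:
pole (1 + j109·0.002) = 1 + j0.218 → |·| ≈ 1.0235, ∠ ≈ 12.30°
|L| = 0.4 · 1 / (1.0235) ≈ 0.39082
Gain = 20 log₁₀(0.39082) ≈ -8.16 dB
∠L = (0°) − (12.30°) = -12.30°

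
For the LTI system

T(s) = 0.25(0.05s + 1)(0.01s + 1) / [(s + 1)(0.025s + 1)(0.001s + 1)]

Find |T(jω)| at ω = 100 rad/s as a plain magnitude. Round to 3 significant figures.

At ω = 100 rad/s:
zero (1 + j100·0.05) = 1 + j5 → |·| ≈ 5.099, ∠ ≈ 78.69°
zero (1 + j100·0.01) = 1 + j1 → |·| ≈ 1.4142, ∠ ≈ 45.00°
pole (1 + j100·1) = 1 + j100 → |·| ≈ 100, ∠ ≈ 89.43°
pole (1 + j100·0.025) = 1 + j2.5 → |·| ≈ 2.6926, ∠ ≈ 68.20°
pole (1 + j100·0.001) = 1 + j0.1 → |·| ≈ 1.005, ∠ ≈ 5.71°
|T| = 0.25 · 5.099 · 1.4142 / (100 · 2.6926 · 1.005) ≈ 0.0066619

0.00666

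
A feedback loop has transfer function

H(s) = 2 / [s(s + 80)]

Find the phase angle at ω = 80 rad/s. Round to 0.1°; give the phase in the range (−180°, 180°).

At s = jω = j80:
pole (s+80): 80 + j80 → |·| = √(80²+80²) = √12800 ≈ 113.14, ∠ = arctan(80/80) ≈ 45.00°
pole at origin: |s| = 80, ∠ = 90.00° (in denominator)
∠H = 0.00° − 135.00° = -135.00°

-135.0°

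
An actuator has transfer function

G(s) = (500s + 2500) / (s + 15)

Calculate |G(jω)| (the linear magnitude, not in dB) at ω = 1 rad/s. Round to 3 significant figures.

Substitute s = j1:
Numerator: 500(j1) + 2500 = 2500 + j500
Denominator: (j1) + 15 = 15 + j1
|N| = √(2500² + 500²) ≈ 2549.5, ∠N ≈ 11.31°
|D| = √(15² + 1²) ≈ 15.033, ∠D ≈ 3.81°
|G| = 2549.5 / 15.033 ≈ 169.59

170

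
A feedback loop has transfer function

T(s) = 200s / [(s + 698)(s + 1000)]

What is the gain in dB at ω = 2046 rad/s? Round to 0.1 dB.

-21.6 dB

At s = jω = j2046:
zero at origin: s = j2046 → |·| = 2046, ∠ = 90.00°
pole (s+698): 698 + j2046 → |·| = √(698²+2046²) = √4673320 ≈ 2161.8, ∠ = arctan(2046/698) ≈ 71.16°
pole (s+1000): 1000 + j2046 → |·| = √(1000²+2046²) = √5186116 ≈ 2277.3, ∠ = arctan(2046/1000) ≈ 63.95°
|T| = 200 · 2046 / 4.9231e+06 ≈ 0.083118
Gain = 20 log₁₀(0.083118) ≈ -21.61 dB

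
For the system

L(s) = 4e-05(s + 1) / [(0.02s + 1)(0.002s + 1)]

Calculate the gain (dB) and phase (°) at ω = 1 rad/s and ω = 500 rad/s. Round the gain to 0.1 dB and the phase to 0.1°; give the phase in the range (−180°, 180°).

ω = 1: -85.0 dB, 43.7°; ω = 500: -57.0 dB, -39.4°

At ω = 1 rad/s:
zero (1 + j1·1) = 1 + j1 → |·| ≈ 1.4142, ∠ ≈ 45.00°
pole (1 + j1·0.02) = 1 + j0.02 → |·| ≈ 1.0002, ∠ ≈ 1.15°
pole (1 + j1·0.002) = 1 + j0.002 → |·| ≈ 1, ∠ ≈ 0.11°
|L| = 4e-05 · 1.4142 / (1.0002 · 1) ≈ 5.6557e-05
Gain = 20 log₁₀(5.6557e-05) ≈ -84.95 dB
∠L = (45.00°) − (1.15° + 0.11°) = 43.74°

At ω = 500 rad/s:
zero (1 + j500·1) = 1 + j500 → |·| ≈ 500, ∠ ≈ 89.89°
pole (1 + j500·0.02) = 1 + j10 → |·| ≈ 10.05, ∠ ≈ 84.29°
pole (1 + j500·0.002) = 1 + j1 → |·| ≈ 1.4142, ∠ ≈ 45.00°
|L| = 4e-05 · 500 / (10.05 · 1.4142) ≈ 0.0014072
Gain = 20 log₁₀(0.0014072) ≈ -57.03 dB
∠L = (89.89°) − (84.29° + 45.00°) = -39.40°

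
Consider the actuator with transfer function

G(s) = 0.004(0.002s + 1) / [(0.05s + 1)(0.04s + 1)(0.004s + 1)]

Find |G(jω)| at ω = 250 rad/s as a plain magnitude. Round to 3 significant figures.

2.51e-05

At ω = 250 rad/s:
zero (1 + j250·0.002) = 1 + j0.5 → |·| ≈ 1.118, ∠ ≈ 26.57°
pole (1 + j250·0.05) = 1 + j12.5 → |·| ≈ 12.54, ∠ ≈ 85.43°
pole (1 + j250·0.04) = 1 + j10 → |·| ≈ 10.05, ∠ ≈ 84.29°
pole (1 + j250·0.004) = 1 + j1 → |·| ≈ 1.4142, ∠ ≈ 45.00°
|G| = 0.004 · 1.118 / (12.54 · 10.05 · 1.4142) ≈ 2.5092e-05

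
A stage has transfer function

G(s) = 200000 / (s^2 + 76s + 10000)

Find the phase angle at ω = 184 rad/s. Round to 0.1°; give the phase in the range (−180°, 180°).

-149.6°

At s = jω = j184:
quadratic: (j184)² + 76·j184 + 10000 = -23856 + j13984 → |·| ≈ 27653, ∠ ≈ 149.62°
∠G = 0.00° − 149.62° = -149.62°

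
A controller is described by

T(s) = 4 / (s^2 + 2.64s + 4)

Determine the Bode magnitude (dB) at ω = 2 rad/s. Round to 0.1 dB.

At s = jω = j2:
quadratic: (j2)² + 2.64·j2 + 4 = 0 + j5.28 → |·| ≈ 5.28, ∠ ≈ 90.00°
|T| = 4 / 5.28 ≈ 0.75758
Gain = 20 log₁₀(0.75758) ≈ -2.41 dB

-2.4 dB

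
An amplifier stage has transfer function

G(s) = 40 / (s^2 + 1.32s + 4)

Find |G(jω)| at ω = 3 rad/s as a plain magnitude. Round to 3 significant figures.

At s = jω = j3:
quadratic: (j3)² + 1.32·j3 + 4 = -5 + j3.96 → |·| ≈ 6.3782, ∠ ≈ 141.62°
|G| = 40 / 6.3782 ≈ 6.2714

6.27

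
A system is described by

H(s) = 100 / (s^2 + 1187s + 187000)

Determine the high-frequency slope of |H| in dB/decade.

-40 dB/decade

Each pole contributes −20 dB/decade at high frequency; each zero contributes +20 dB/decade.
Net: 0 zero(s) − 2 pole(s) → -40 dB/decade.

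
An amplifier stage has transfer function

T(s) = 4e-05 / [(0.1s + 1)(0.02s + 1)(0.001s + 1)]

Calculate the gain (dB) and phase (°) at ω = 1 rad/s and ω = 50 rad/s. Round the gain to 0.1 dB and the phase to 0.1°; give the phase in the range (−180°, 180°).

ω = 1: -88.0 dB, -6.9°; ω = 50: -105.1 dB, -126.6°

At ω = 1 rad/s:
pole (1 + j1·0.1) = 1 + j0.1 → |·| ≈ 1.005, ∠ ≈ 5.71°
pole (1 + j1·0.02) = 1 + j0.02 → |·| ≈ 1.0002, ∠ ≈ 1.15°
pole (1 + j1·0.001) = 1 + j0.001 → |·| ≈ 1, ∠ ≈ 0.06°
|T| = 4e-05 · 1 / (1.005 · 1.0002 · 1) ≈ 3.9793e-05
Gain = 20 log₁₀(3.9793e-05) ≈ -88.00 dB
∠T = (0°) − (5.71° + 1.15° + 0.06°) = -6.92°

At ω = 50 rad/s:
pole (1 + j50·0.1) = 1 + j5 → |·| ≈ 5.099, ∠ ≈ 78.69°
pole (1 + j50·0.02) = 1 + j1 → |·| ≈ 1.4142, ∠ ≈ 45.00°
pole (1 + j50·0.001) = 1 + j0.05 → |·| ≈ 1.0012, ∠ ≈ 2.86°
|T| = 4e-05 · 1 / (5.099 · 1.4142 · 1.0012) ≈ 5.5404e-06
Gain = 20 log₁₀(5.5404e-06) ≈ -105.13 dB
∠T = (0°) − (78.69° + 45.00° + 2.86°) = -126.55°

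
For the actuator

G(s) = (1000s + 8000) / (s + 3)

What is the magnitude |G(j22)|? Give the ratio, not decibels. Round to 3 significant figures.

1.05e+03

Substitute s = j22:
Numerator: 1000(j22) + 8000 = 8000 + j22000
Denominator: (j22) + 3 = 3 + j22
|N| = √(8000² + 22000²) ≈ 23409, ∠N ≈ 70.02°
|D| = √(3² + 22²) ≈ 22.204, ∠D ≈ 82.23°
|G| = 23409 / 22.204 ≈ 1054.3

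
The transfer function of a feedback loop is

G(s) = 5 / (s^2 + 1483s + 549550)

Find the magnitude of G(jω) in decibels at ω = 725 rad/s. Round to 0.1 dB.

Substitute s = j725:
Numerator: 5 = 5 + j0
Denominator: (j725)^2 + 1483(j725) + 549550 = 23925 + j1075175
|N| = √(5² + 0²) ≈ 5, ∠N ≈ 0.00°
|D| = √(23925² + 1075175²) ≈ 1.0754e+06, ∠D ≈ 88.73°
|G| = 5 / 1.0754e+06 ≈ 4.6494e-06
Gain = 20 log₁₀(4.6494e-06) ≈ -106.65 dB

-106.7 dB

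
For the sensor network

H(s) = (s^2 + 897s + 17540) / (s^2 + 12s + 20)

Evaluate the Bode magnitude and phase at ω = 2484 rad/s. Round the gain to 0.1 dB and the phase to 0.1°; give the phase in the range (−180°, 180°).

0.5 dB, -19.6°

Substitute s = j2484:
Numerator: (j2484)^2 + 897(j2484) + 17540 = -6152716 + j2228148
Denominator: (j2484)^2 + 12(j2484) + 20 = -6170236 + j29808
|N| = √(6152716² + 2228148²) ≈ 6.5437e+06, ∠N ≈ 160.09°
|D| = √(6170236² + 29808²) ≈ 6.1703e+06, ∠D ≈ 179.72°
|H| = 6.5437e+06 / 6.1703e+06 ≈ 1.0605
Gain = 20 log₁₀(1.0605) ≈ 0.51 dB
∠H = 160.09° − 179.72° = -19.63°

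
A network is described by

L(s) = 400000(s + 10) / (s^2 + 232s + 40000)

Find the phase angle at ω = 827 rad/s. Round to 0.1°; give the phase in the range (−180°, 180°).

At s = jω = j827:
zero (s+10): 10 + j827 → |·| = √(10²+827²) = √684029 ≈ 827.06, ∠ = arctan(827/10) ≈ 89.31°
quadratic: (j827)² + 232·j827 + 40000 = -643929 + j191864 → |·| ≈ 6.7191e+05, ∠ ≈ 163.41°
∠L = 89.31° − 163.41° = -74.10°

-74.1°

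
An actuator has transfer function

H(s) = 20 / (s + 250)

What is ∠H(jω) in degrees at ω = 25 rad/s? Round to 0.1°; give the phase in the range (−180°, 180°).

-5.7°

Substitute s = j25:
Numerator: 20 = 20 + j0
Denominator: (j25) + 250 = 250 + j25
|N| = √(20² + 0²) ≈ 20, ∠N ≈ 0.00°
|D| = √(250² + 25²) ≈ 251.25, ∠D ≈ 5.71°
∠H = 0.00° − 5.71° = -5.71°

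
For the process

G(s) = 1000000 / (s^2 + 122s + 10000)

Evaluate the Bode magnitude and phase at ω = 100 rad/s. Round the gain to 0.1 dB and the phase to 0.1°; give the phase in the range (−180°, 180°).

At s = jω = j100:
quadratic: (j100)² + 122·j100 + 10000 = 0 + j12200 → |·| ≈ 12200, ∠ ≈ 90.00°
|G| = 1000000 / 12200 ≈ 81.967
Gain = 20 log₁₀(81.967) ≈ 38.27 dB
∠G = 0.00° − 90.00° = -90.00°

38.3 dB, -90.0°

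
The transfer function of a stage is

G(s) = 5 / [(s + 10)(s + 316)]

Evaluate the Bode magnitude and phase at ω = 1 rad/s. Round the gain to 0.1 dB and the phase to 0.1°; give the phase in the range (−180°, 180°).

At s = jω = j1:
pole (s+10): 10 + j1 → |·| = √(10²+1²) = √101 ≈ 10.05, ∠ = arctan(1/10) ≈ 5.71°
pole (s+316): 316 + j1 → |·| = √(316²+1²) = √99857 ≈ 316, ∠ = arctan(1/316) ≈ 0.18°
|G| = 5 / 3175.8 ≈ 0.0015744
Gain = 20 log₁₀(0.0015744) ≈ -56.06 dB
∠G = 0.00° − 5.89° = -5.89°

-56.1 dB, -5.9°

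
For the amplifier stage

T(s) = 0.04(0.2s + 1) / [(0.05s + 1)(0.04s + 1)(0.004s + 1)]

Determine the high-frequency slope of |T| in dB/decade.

Each pole contributes −20 dB/decade at high frequency; each zero contributes +20 dB/decade.
Net: 1 zero(s) − 3 pole(s) → -40 dB/decade.

-40 dB/decade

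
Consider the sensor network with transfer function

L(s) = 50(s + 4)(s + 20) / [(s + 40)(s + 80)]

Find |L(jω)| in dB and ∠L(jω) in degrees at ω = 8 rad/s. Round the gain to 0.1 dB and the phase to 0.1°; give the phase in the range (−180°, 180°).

9.4 dB, 68.2°

At s = jω = j8:
zero (s+4): 4 + j8 → |·| = √(4²+8²) = √80 ≈ 8.9443, ∠ = arctan(8/4) ≈ 63.43°
zero (s+20): 20 + j8 → |·| = √(20²+8²) = √464 ≈ 21.541, ∠ = arctan(8/20) ≈ 21.80°
pole (s+40): 40 + j8 → |·| = √(40²+8²) = √1664 ≈ 40.792, ∠ = arctan(8/40) ≈ 11.31°
pole (s+80): 80 + j8 → |·| = √(80²+8²) = √6464 ≈ 80.399, ∠ = arctan(8/80) ≈ 5.71°
|L| = 50 · 192.67 / 3279.6 ≈ 2.9374
Gain = 20 log₁₀(2.9374) ≈ 9.36 dB
∠L = 85.23° − 17.02° = 68.21°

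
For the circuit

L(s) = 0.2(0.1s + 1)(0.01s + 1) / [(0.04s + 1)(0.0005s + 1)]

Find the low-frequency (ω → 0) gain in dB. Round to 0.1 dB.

L(0) = 0.2 · 1 / 1 = 0.2
20 log₁₀(0.2) ≈ -13.98 dB

-14.0 dB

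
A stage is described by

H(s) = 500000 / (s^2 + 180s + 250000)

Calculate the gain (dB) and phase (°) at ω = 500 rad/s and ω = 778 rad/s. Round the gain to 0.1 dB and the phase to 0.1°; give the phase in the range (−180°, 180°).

At s = jω = j500:
quadratic: (j500)² + 180·j500 + 250000 = 0 + j90000 → |·| ≈ 90000, ∠ ≈ 90.00°
|H| = 500000 / 90000 ≈ 5.5556
Gain = 20 log₁₀(5.5556) ≈ 14.89 dB
∠H = 0.00° − 90.00° = -90.00°

At s = jω = j778:
quadratic: (j778)² + 180·j778 + 250000 = -355284 + j140040 → |·| ≈ 3.8189e+05, ∠ ≈ 158.49°
|H| = 500000 / 3.8189e+05 ≈ 1.3093
Gain = 20 log₁₀(1.3093) ≈ 2.34 dB
∠H = 0.00° − 158.49° = -158.49°

ω = 500: 14.9 dB, -90.0°; ω = 778: 2.3 dB, -158.5°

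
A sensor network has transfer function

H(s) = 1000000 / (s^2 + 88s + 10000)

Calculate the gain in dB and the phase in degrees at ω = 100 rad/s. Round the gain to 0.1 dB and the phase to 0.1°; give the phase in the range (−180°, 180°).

At s = jω = j100:
quadratic: (j100)² + 88·j100 + 10000 = 0 + j8800 → |·| ≈ 8800, ∠ ≈ 90.00°
|H| = 1000000 / 8800 ≈ 113.64
Gain = 20 log₁₀(113.64) ≈ 41.11 dB
∠H = 0.00° − 90.00° = -90.00°

41.1 dB, -90.0°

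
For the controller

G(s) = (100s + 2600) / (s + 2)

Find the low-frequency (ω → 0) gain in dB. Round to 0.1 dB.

G(0) = 2600 / 2 = 1300
20 log₁₀(1300) ≈ 62.28 dB

62.3 dB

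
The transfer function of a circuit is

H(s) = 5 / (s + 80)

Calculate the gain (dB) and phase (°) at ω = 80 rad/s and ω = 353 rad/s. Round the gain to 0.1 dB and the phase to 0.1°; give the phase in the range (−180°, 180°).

ω = 80: -27.1 dB, -45.0°; ω = 353: -37.2 dB, -77.2°

At s = jω = j80:
pole (s+80): 80 + j80 → |·| = √(80²+80²) = √12800 ≈ 113.14, ∠ = arctan(80/80) ≈ 45.00°
|H| = 5 / 113.14 ≈ 0.044193
Gain = 20 log₁₀(0.044193) ≈ -27.09 dB
∠H = 0.00° − 45.00° = -45.00°

At s = jω = j353:
pole (s+80): 80 + j353 → |·| = √(80²+353²) = √131009 ≈ 361.95, ∠ = arctan(353/80) ≈ 77.23°
|H| = 5 / 361.95 ≈ 0.013814
Gain = 20 log₁₀(0.013814) ≈ -37.19 dB
∠H = 0.00° − 77.23° = -77.23°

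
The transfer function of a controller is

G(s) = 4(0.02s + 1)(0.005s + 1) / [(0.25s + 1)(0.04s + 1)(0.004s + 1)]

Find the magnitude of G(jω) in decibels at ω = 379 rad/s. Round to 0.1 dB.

-32.0 dB

At ω = 379 rad/s:
zero (1 + j379·0.02) = 1 + j7.58 → |·| ≈ 7.6457, ∠ ≈ 82.48°
zero (1 + j379·0.005) = 1 + j1.895 → |·| ≈ 2.1427, ∠ ≈ 62.18°
pole (1 + j379·0.25) = 1 + j94.75 → |·| ≈ 94.755, ∠ ≈ 89.40°
pole (1 + j379·0.04) = 1 + j15.16 → |·| ≈ 15.193, ∠ ≈ 86.23°
pole (1 + j379·0.004) = 1 + j1.516 → |·| ≈ 1.8161, ∠ ≈ 56.59°
|G| = 4 · 7.6457 · 2.1427 / (94.755 · 15.193 · 1.8161) ≈ 0.025064
Gain = 20 log₁₀(0.025064) ≈ -32.02 dB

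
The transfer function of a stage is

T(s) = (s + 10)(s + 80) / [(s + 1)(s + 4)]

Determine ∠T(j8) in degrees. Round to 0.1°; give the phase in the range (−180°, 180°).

At s = jω = j8:
zero (s+10): 10 + j8 → |·| = √(10²+8²) = √164 ≈ 12.806, ∠ = arctan(8/10) ≈ 38.66°
zero (s+80): 80 + j8 → |·| = √(80²+8²) = √6464 ≈ 80.399, ∠ = arctan(8/80) ≈ 5.71°
pole (s+1): 1 + j8 → |·| = √(1²+8²) = √65 ≈ 8.0623, ∠ = arctan(8/1) ≈ 82.87°
pole (s+4): 4 + j8 → |·| = √(4²+8²) = √80 ≈ 8.9443, ∠ = arctan(8/4) ≈ 63.43°
∠T = 44.37° − 146.30° = -101.93°

-101.9°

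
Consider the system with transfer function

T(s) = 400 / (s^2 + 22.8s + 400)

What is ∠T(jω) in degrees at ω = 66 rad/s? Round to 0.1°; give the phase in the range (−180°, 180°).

-159.2°

At s = jω = j66:
quadratic: (j66)² + 22.8·j66 + 400 = -3956 + j1504.8 → |·| ≈ 4232.5, ∠ ≈ 159.17°
∠T = 0.00° − 159.17° = -159.17°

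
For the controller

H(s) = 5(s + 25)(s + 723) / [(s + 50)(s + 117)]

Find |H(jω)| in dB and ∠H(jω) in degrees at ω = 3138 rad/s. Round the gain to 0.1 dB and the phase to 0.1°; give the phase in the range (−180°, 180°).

At s = jω = j3138:
zero (s+25): 25 + j3138 → |·| = √(25²+3138²) = √9847669 ≈ 3138.1, ∠ = arctan(3138/25) ≈ 89.54°
zero (s+723): 723 + j3138 → |·| = √(723²+3138²) = √10369773 ≈ 3220.2, ∠ = arctan(3138/723) ≈ 77.03°
pole (s+50): 50 + j3138 → |·| = √(50²+3138²) = √9849544 ≈ 3138.4, ∠ = arctan(3138/50) ≈ 89.09°
pole (s+117): 117 + j3138 → |·| = √(117²+3138²) = √9860733 ≈ 3140.2, ∠ = arctan(3138/117) ≈ 87.86°
|H| = 5 · 1.0105e+07 / 9.8552e+06 ≈ 5.1267
Gain = 20 log₁₀(5.1267) ≈ 14.20 dB
∠H = 166.57° − 176.95° = -10.38°

14.2 dB, -10.4°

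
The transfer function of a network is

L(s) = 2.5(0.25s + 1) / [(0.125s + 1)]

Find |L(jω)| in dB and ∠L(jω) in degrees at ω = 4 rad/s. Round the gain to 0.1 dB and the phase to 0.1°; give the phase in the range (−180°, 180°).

10.0 dB, 18.4°

At ω = 4 rad/s:
zero (1 + j4·0.25) = 1 + j1 → |·| ≈ 1.4142, ∠ ≈ 45.00°
pole (1 + j4·0.125) = 1 + j0.5 → |·| ≈ 1.118, ∠ ≈ 26.57°
|L| = 2.5 · 1.4142 / (1.118) ≈ 3.1623
Gain = 20 log₁₀(3.1623) ≈ 10.00 dB
∠L = (45.00°) − (26.57°) = 18.43°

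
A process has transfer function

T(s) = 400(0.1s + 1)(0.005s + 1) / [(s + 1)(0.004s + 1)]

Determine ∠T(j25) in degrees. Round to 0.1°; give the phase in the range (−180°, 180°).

At ω = 25 rad/s:
zero (1 + j25·0.1) = 1 + j2.5 → |·| ≈ 2.6926, ∠ ≈ 68.20°
zero (1 + j25·0.005) = 1 + j0.125 → |·| ≈ 1.0078, ∠ ≈ 7.13°
pole (1 + j25·1) = 1 + j25 → |·| ≈ 25.02, ∠ ≈ 87.71°
pole (1 + j25·0.004) = 1 + j0.1 → |·| ≈ 1.005, ∠ ≈ 5.71°
∠T = (68.20° + 7.13°) − (87.71° + 5.71°) = -18.09°

-18.1°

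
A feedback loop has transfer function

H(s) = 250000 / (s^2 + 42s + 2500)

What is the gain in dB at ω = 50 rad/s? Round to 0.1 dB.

At s = jω = j50:
quadratic: (j50)² + 42·j50 + 2500 = 0 + j2100 → |·| ≈ 2100, ∠ ≈ 90.00°
|H| = 250000 / 2100 ≈ 119.05
Gain = 20 log₁₀(119.05) ≈ 41.51 dB

41.5 dB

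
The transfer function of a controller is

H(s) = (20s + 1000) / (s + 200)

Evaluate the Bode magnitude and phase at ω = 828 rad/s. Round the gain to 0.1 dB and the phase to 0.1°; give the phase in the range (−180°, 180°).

25.8 dB, 10.1°

Substitute s = j828:
Numerator: 20(j828) + 1000 = 1000 + j16560
Denominator: (j828) + 200 = 200 + j828
|N| = √(1000² + 16560²) ≈ 16590, ∠N ≈ 86.54°
|D| = √(200² + 828²) ≈ 851.81, ∠D ≈ 76.42°
|H| = 16590 / 851.81 ≈ 19.476
Gain = 20 log₁₀(19.476) ≈ 25.79 dB
∠H = 86.54° − 76.42° = 10.12°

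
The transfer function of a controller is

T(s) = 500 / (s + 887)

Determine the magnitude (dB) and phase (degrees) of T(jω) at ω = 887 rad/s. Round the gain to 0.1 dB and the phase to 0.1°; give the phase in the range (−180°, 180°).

Substitute s = j887:
Numerator: 500 = 500 + j0
Denominator: (j887) + 887 = 887 + j887
|N| = √(500² + 0²) ≈ 500, ∠N ≈ 0.00°
|D| = √(887² + 887²) ≈ 1254.4, ∠D ≈ 45.00°
|T| = 500 / 1254.4 ≈ 0.3986
Gain = 20 log₁₀(0.3986) ≈ -7.99 dB
∠T = 0.00° − 45.00° = -45.00°

-8.0 dB, -45.0°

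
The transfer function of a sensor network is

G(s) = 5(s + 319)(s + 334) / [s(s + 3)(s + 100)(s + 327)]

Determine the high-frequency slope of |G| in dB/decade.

Each pole contributes −20 dB/decade at high frequency; each zero contributes +20 dB/decade.
Net: 2 zero(s) − 4 pole(s) → -40 dB/decade.

-40 dB/decade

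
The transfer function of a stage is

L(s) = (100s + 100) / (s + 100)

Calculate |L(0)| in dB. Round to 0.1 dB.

0.0 dB

L(0) = 100 / 100 = 1
20 log₁₀(1) ≈ 0.00 dB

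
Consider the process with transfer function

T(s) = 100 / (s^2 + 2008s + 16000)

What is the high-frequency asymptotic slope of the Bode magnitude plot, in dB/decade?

Each pole contributes −20 dB/decade at high frequency; each zero contributes +20 dB/decade.
Net: 0 zero(s) − 2 pole(s) → -40 dB/decade.

-40 dB/decade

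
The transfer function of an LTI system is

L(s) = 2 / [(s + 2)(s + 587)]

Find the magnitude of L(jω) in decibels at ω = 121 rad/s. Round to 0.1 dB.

-91.2 dB

At s = jω = j121:
pole (s+2): 2 + j121 → |·| = √(2²+121²) = √14645 ≈ 121.02, ∠ = arctan(121/2) ≈ 89.05°
pole (s+587): 587 + j121 → |·| = √(587²+121²) = √359210 ≈ 599.34, ∠ = arctan(121/587) ≈ 11.65°
|L| = 2 / 72532 ≈ 2.7574e-05
Gain = 20 log₁₀(2.7574e-05) ≈ -91.19 dB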